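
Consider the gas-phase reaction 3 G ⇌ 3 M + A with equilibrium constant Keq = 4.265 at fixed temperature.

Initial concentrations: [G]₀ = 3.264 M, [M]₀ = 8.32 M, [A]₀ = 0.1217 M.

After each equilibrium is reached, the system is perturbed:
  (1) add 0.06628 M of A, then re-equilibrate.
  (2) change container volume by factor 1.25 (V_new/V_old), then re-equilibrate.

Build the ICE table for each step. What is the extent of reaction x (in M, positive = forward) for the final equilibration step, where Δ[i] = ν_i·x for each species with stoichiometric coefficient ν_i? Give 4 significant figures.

x = 0.02186 M

Q₀ = 2.016 vs Keq = 4.265 ⇒ Q<K, forward
Step 1:
                   G          M          A
  I            3.264       8.32     0.1217
  C          -0.2168     0.2168    0.07227
  E            3.047      8.537      0.194
  solve Keq expr → x = 0.07227; check Q = 4.265
Then add 0.06628 M of A.
Step 2:
                   G          M          A
  I            3.047      8.537     0.2602
  C           0.1089    -0.1089   -0.03628
  E            3.156      8.428      0.224
  solve Keq expr → x = -0.03628; check Q = 4.265
Then change container volume by factor 1.25 (V_new/V_old).
Step 3:
                   G          M          A
  I            2.525      6.742     0.1792
  C         -0.06559    0.06559    0.02186
  E            2.459      6.808      0.201
  solve Keq expr → x = 0.02186; check Q = 4.265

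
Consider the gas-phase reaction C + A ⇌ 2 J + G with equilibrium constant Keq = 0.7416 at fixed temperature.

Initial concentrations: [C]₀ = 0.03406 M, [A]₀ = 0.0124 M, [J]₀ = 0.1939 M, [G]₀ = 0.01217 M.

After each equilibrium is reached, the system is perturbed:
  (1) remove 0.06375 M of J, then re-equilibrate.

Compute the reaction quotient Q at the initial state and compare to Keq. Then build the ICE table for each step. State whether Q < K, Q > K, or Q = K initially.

Q₀ = 1.083; Q > K (proceeds reverse)

Q₀ = 1.083 vs Keq = 0.7416 ⇒ Q>K, reverse
Step 1:
                   C          A          J          G
  init       0.03406     0.0124     0.1939    0.01217
  Δ         0.001774   0.001774  -0.003549  -0.001774
  eq         0.03583    0.01417     0.1904     0.0104
  solve Keq expr → x = -0.001774; check Q = 0.7416
Then remove 0.06375 M of J.
Step 2:
                   C          A          J          G
  init       0.03583    0.01417     0.1266     0.0104
  Δ        -0.003639  -0.003639   0.007277   0.003639
  eq          0.0322    0.01054     0.1339    0.01403
  solve Keq expr → x = 0.003639; check Q = 0.7416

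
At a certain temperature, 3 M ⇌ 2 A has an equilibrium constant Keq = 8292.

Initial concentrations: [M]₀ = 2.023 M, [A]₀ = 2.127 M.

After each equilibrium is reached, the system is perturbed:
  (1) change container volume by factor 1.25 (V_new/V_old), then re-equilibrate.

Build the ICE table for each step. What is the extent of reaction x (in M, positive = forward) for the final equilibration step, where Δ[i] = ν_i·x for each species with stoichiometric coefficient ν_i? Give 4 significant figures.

Q₀ = 0.5464 vs Keq = 8292 ⇒ Q<K, forward
Step 1:
                  M         A
  I           2.023     2.127
  C          -1.911     1.274
  E          0.1117     3.401
  solve Keq expr → x = 0.6371; check Q = 8292
Then change container volume by factor 1.25 (V_new/V_old).
Step 2:
                  M         A
  I         0.08939     2.721
  C        0.006796  -0.00453
  E         0.09619     2.716
  solve Keq expr → x = -0.002265; check Q = 8292

x = -0.002265 M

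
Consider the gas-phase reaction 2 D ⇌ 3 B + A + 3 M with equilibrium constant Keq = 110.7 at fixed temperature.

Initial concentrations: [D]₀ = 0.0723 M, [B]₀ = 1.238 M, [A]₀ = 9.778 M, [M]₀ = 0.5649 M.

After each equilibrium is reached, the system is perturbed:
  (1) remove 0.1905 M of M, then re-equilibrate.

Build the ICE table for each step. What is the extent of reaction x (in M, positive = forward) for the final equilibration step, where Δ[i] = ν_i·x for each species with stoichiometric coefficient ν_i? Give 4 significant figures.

x = 0.0202 M

Q₀ = 639.8 vs Keq = 110.7 ⇒ Q>K, reverse
Step 1:
                    D           B           A           M
  Initial      0.0723       1.238       9.778      0.5649
  Change      0.05292    -0.07938    -0.02646    -0.07938
  Equil        0.1252       1.159       9.752      0.4855
  solve Keq expr → x = -0.02646; check Q = 110.7
Then remove 0.1905 M of M.
Step 2:
                    D           B           A           M
  Initial      0.1252       1.159       9.752       0.295
  Change      -0.0404      0.0606      0.0202      0.0606
  Equil       0.08482       1.219       9.772      0.3556
  solve Keq expr → x = 0.0202; check Q = 110.7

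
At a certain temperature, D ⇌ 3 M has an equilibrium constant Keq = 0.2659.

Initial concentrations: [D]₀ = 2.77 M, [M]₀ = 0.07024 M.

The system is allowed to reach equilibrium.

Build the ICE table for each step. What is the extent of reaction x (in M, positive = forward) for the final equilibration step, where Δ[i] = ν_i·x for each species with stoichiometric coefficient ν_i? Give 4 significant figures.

x = 0.2676 M

Q₀ = 1.2510e-04 vs Keq = 0.2659 ⇒ Q<K, forward
Step 1:
                    D           M
  init           2.77     0.07024
  Δ           -0.2676      0.8028
  eq            2.502       0.873
  solve Keq expr → x = 0.2676; check Q = 0.2659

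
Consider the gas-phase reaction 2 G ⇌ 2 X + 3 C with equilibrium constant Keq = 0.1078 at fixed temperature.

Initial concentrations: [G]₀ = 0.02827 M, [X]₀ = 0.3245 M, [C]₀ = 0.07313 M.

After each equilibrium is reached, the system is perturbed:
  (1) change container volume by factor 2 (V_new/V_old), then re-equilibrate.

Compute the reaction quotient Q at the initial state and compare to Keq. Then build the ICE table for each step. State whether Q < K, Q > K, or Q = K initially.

Q₀ = 0.05153; Q < K (proceeds forward)

Q₀ = 0.05153 vs Keq = 0.1078 ⇒ Q<K, forward
Step 1:
                   G          X          C
  Initial    0.02827     0.3245    0.07313
  Change   -0.005171   0.005171   0.007757
  Equil       0.0231     0.3297    0.08089
  solve Keq expr → x = 0.002586; check Q = 0.1078
Then change container volume by factor 2 (V_new/V_old).
Step 2:
                   G          X          C
  Initial    0.01155     0.1648    0.04044
  Change   -0.005868   0.005868   0.008802
  Equil     0.005682     0.1707    0.04924
  solve Keq expr → x = 0.002934; check Q = 0.1078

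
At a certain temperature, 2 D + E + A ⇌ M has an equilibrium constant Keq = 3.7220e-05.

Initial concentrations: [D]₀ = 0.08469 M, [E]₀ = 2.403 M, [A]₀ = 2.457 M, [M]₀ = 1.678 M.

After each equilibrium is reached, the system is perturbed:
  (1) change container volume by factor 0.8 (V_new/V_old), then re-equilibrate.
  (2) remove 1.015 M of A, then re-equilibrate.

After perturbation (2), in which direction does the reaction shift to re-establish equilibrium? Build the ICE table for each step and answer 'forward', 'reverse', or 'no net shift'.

Q₀ = 39.62 vs Keq = 3.7220e-05 ⇒ Q>K, reverse
Step 1:
                    D           E           A           M
  init        0.08469       2.403       2.457       1.678
  Δ             3.341       1.671       1.671      -1.671
  eq            3.426       4.074       4.128    0.007346
  solve Keq expr → x = -1.671; check Q = 3.7220e-05
Then change container volume by factor 0.8 (V_new/V_old).
Step 2:
                    D           E           A           M
  init          4.282       5.092        5.16    0.009182
  Δ           -0.0171    -0.00855    -0.00855     0.00855
  eq            4.265       5.084       5.151     0.01773
  solve Keq expr → x = 0.00855; check Q = 3.7220e-05
Then remove 1.015 M of A.
Step 3:
                    D           E           A           M
  init          4.265       5.084       4.136     0.01773
  Δ          0.006854    0.003427    0.003427   -0.003427
  eq            4.272       5.087       4.139     0.01431
  solve Keq expr → x = -0.003427; check Q = 3.7220e-05

Direction: reverse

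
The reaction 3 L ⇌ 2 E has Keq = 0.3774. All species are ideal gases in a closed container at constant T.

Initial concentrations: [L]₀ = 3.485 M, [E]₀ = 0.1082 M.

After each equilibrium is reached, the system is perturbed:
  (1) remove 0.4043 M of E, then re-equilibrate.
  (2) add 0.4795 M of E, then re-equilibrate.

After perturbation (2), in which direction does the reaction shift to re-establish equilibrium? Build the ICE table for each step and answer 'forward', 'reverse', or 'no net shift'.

Direction: reverse

Q₀ = 2.7660e-04 vs Keq = 0.3774 ⇒ Q<K, forward
Step 1:
                   L          E
  init         3.485     0.1082
  Δ           -1.819      1.213
  eq           1.666      1.321
  solve Keq expr → x = 0.6064; check Q = 0.3774
Then remove 0.4043 M of E.
Step 2:
                   L          E
  init         1.666     0.9166
  Δ          -0.2227     0.1485
  eq           1.443      1.065
  solve Keq expr → x = 0.07424; check Q = 0.3774
Then add 0.4795 M of E.
Step 3:
                   L          E
  init         1.443      1.545
  Δ           0.2631    -0.1754
  eq           1.706      1.369
  solve Keq expr → x = -0.08769; check Q = 0.3774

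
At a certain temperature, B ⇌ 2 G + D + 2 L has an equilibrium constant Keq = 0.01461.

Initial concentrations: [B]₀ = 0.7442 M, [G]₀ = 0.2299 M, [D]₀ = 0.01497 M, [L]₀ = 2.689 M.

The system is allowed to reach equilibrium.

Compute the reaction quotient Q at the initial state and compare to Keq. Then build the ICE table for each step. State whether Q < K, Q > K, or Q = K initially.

Q₀ = 0.007688 vs Keq = 0.01461 ⇒ Q<K, forward
Step 1:
                   B          G          D          L
  Initial     0.7442     0.2299    0.01497      2.689
  Change   -0.008919    0.01784   0.008919    0.01784
  Equil       0.7353     0.2477    0.02389      2.707
  solve Keq expr → x = 0.008919; check Q = 0.01461

Q₀ = 0.007688; Q < K (proceeds forward)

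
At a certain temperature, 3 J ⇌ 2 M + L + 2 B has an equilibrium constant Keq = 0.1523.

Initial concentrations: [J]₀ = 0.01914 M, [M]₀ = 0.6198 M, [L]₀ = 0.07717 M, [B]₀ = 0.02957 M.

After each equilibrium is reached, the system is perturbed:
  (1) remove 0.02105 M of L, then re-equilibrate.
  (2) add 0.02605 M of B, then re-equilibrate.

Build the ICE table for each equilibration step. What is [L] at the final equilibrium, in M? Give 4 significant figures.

[L]_eq = 0.04565 M

Q₀ = 3.697 vs Keq = 0.1523 ⇒ Q>K, reverse
Step 1:
                    J           M           L           B
  Initial     0.01914      0.6198     0.07717     0.02957
  Change      0.01824    -0.01216    -0.00608    -0.01216
  Equil       0.03738      0.6076     0.07109     0.01741
  solve Keq expr → x = -0.00608; check Q = 0.1523
Then remove 0.02105 M of L.
Step 2:
                    J           M           L           B
  Initial     0.03738      0.6076     0.05004     0.01741
  Change    -0.002127    0.001418  7.0908e-04    0.001418
  Equil       0.03525      0.6091     0.05075     0.01883
  solve Keq expr → x = 7.0908e-04; check Q = 0.1523
Then add 0.02605 M of B.
Step 3:
                    J           M           L           B
  Initial     0.03525      0.6091     0.05075     0.04488
  Change       0.0153     -0.0102   -0.005101     -0.0102
  Equil       0.05056      0.5989     0.04565     0.03467
  solve Keq expr → x = -0.005101; check Q = 0.1523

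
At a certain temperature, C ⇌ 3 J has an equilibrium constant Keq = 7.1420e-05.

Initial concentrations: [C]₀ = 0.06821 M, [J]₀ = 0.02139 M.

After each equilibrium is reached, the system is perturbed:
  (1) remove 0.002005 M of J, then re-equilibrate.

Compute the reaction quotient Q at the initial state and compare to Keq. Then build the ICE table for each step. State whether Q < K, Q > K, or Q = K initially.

Q₀ = 1.4348e-04; Q > K (proceeds reverse)

Q₀ = 1.4348e-04 vs Keq = 7.1420e-05 ⇒ Q>K, reverse
Step 1:
                    C           J
  I           0.06821     0.02139
  C           0.00144   -0.004319
  E           0.06965     0.01707
  solve Keq expr → x = -0.00144; check Q = 7.1420e-05
Then remove 0.002005 M of J.
Step 2:
                    C           J
  I           0.06965     0.01507
  C       -6.5056e-04    0.001952
  E             0.069     0.01702
  solve Keq expr → x = 6.5056e-04; check Q = 7.1420e-05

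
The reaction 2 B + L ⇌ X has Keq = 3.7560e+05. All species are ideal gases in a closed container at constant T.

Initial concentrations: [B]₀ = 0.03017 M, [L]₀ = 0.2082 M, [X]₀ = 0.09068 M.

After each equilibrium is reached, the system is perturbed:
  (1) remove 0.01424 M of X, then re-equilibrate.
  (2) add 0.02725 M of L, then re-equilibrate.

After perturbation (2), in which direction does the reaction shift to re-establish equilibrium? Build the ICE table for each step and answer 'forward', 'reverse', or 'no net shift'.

Direction: forward

Q₀ = 478.5 vs Keq = 3.7560e+05 ⇒ Q<K, forward
Step 1:
                    B           L           X
  init        0.03017      0.2082     0.09068
  Δ          -0.02897    -0.01448     0.01448
  eq         0.001202      0.1937      0.1052
  solve Keq expr → x = 0.01448; check Q = 3.7560e+05
Then remove 0.01424 M of X.
Step 2:
                    B           L           X
  init       0.001202      0.1937     0.09092
  Δ       -8.3976e-05 -4.1988e-05  4.1988e-05
  eq         0.001118      0.1937     0.09097
  solve Keq expr → x = 4.1988e-05; check Q = 3.7560e+05
Then add 0.02725 M of L.
Step 3:
                    B           L           X
  init       0.001118      0.2209     0.09097
  Δ       -7.0947e-05 -3.5473e-05  3.5473e-05
  eq         0.001047      0.2209       0.091
  solve Keq expr → x = 3.5473e-05; check Q = 3.7560e+05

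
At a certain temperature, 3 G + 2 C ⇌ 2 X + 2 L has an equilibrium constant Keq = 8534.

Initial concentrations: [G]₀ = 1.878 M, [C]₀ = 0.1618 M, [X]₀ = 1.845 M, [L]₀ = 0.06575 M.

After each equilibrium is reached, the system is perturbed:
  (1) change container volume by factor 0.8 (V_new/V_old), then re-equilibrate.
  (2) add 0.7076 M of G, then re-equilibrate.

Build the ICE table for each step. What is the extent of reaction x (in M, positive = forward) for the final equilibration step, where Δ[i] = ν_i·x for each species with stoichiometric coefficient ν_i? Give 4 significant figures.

x = 4.6485e-04 M

Q₀ = 0.08487 vs Keq = 8534 ⇒ Q<K, forward
Step 1:
                  G         C         X         L
  I           1.878    0.1618     1.845   0.06575
  C         -0.2392   -0.1595    0.1595    0.1595
  E           1.639  0.002329     2.004    0.2252
  solve Keq expr → x = 0.07974; check Q = 8534
Then change container volume by factor 0.8 (V_new/V_old).
Step 2:
                  G         C         X         L
  I           2.048  0.002912     2.506    0.2815
  C       -4.5512e-04 -3.0341e-04 3.0341e-04 3.0341e-04
  E           2.048  0.002608     2.506    0.2818
  solve Keq expr → x = 1.5171e-04; check Q = 8534
Then add 0.7076 M of G.
Step 3:
                  G         C         X         L
  I           2.756  0.002608     2.506    0.2818
  C       -0.001395 -9.2970e-04 9.2970e-04 9.2970e-04
  E           2.754  0.001679     2.507    0.2828
  solve Keq expr → x = 4.6485e-04; check Q = 8534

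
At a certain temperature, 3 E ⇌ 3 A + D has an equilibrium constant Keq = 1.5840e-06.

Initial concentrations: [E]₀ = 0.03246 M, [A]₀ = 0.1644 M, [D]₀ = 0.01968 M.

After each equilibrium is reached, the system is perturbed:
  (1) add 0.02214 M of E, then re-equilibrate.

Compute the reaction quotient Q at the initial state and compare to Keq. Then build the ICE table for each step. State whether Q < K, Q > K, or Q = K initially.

Q₀ = 2.557 vs Keq = 1.5840e-06 ⇒ Q>K, reverse
Step 1:
                  E         A         D
  I         0.03246    0.1644   0.01968
  C         0.05904  -0.05904  -0.01968
  E          0.0915    0.1054 1.0373e-06
  solve Keq expr → x = -0.01968; check Q = 1.5840e-06
Then add 0.02214 M of E.
Step 2:
                  E         A         D
  I          0.1136    0.1054 1.0373e-06
  C       -2.8488e-06 2.8488e-06 9.4961e-07
  E          0.1136    0.1054 1.9869e-06
  solve Keq expr → x = 9.4961e-07; check Q = 1.5840e-06

Q₀ = 2.557; Q > K (proceeds reverse)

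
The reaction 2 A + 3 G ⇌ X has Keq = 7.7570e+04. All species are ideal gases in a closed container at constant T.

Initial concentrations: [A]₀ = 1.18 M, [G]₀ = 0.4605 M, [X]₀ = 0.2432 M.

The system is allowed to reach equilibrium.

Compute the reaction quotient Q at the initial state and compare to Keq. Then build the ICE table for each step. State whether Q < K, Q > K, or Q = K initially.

Q₀ = 1.789; Q < K (proceeds forward)

Q₀ = 1.789 vs Keq = 7.7570e+04 ⇒ Q<K, forward
Step 1:
                    A           G           X
  I              1.18      0.4605      0.2432
  C           -0.2946     -0.4419      0.1473
  E            0.8854     0.01859      0.3905
  solve Keq expr → x = 0.1473; check Q = 7.7570e+04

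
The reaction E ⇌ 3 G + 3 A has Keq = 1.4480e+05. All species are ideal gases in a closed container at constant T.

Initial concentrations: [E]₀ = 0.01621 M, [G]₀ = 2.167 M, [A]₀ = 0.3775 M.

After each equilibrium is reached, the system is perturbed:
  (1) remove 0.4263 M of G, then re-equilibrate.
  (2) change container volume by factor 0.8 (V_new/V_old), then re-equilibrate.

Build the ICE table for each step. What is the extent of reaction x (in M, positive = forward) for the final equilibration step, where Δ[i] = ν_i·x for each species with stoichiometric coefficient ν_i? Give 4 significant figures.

x = -7.8492e-06 M

Q₀ = 33.77 vs Keq = 1.4480e+05 ⇒ Q<K, forward
Step 1:
                    E           G           A
  I           0.01621       2.167      0.3775
  C           -0.0162     0.04861     0.04861
  E        5.8115e-06       2.216      0.4261
  solve Keq expr → x = 0.0162; check Q = 1.4480e+05
Then remove 0.4263 M of G.
Step 2:
                    E           G           A
  I        5.8115e-06       1.789      0.4261
  C       -2.7503e-06  8.2508e-06  8.2508e-06
  E        3.0612e-06       1.789      0.4261
  solve Keq expr → x = 2.7503e-06; check Q = 1.4480e+05
Then change container volume by factor 0.8 (V_new/V_old).
Step 3:
                    E           G           A
  I        3.8265e-06       2.237      0.5327
  C        7.8492e-06 -2.3548e-05 -2.3548e-05
  E        1.1676e-05       2.237      0.5326
  solve Keq expr → x = -7.8492e-06; check Q = 1.4480e+05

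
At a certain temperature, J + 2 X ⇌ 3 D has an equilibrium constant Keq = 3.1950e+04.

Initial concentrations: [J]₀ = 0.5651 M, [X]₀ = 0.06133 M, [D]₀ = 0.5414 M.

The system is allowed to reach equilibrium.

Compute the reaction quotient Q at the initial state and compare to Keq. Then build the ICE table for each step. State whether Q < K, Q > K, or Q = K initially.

Q₀ = 74.66; Q < K (proceeds forward)

Q₀ = 74.66 vs Keq = 3.1950e+04 ⇒ Q<K, forward
Step 1:
                    J           X           D
  I            0.5651     0.06133      0.5414
  C          -0.02877    -0.05753      0.0863
  E            0.5363    0.003799      0.6277
  solve Keq expr → x = 0.02877; check Q = 3.1950e+04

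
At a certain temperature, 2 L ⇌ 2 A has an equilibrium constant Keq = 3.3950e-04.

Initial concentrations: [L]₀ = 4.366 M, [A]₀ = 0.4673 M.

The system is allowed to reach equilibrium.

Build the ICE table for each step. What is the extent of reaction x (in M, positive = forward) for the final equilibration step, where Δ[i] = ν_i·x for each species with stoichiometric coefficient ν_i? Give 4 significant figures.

x = -0.1899 M

Q₀ = 0.01146 vs Keq = 3.3950e-04 ⇒ Q>K, reverse
Step 1:
                  L         A
  init        4.366    0.4673
  Δ          0.3799   -0.3799
  eq          4.746   0.08744
  solve Keq expr → x = -0.1899; check Q = 3.3950e-04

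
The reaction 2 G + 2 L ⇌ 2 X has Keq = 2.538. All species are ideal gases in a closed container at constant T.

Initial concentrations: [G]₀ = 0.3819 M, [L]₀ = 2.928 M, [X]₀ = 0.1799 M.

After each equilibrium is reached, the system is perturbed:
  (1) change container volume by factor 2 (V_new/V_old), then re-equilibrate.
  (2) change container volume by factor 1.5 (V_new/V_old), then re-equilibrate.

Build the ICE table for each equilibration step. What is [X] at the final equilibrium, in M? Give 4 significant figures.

Q₀ = 0.02588 vs Keq = 2.538 ⇒ Q<K, forward
Step 1:
                   G          L          X
  init        0.3819      2.928     0.1799
  Δ          -0.2744    -0.2744     0.2744
  eq          0.1075      2.654     0.4543
  solve Keq expr → x = 0.1372; check Q = 2.538
Then change container volume by factor 2 (V_new/V_old).
Step 2:
                   G          L          X
  init       0.05374      1.327     0.2272
  Δ           0.0349     0.0349    -0.0349
  eq         0.08863      1.362     0.1923
  solve Keq expr → x = -0.01745; check Q = 2.538
Then change container volume by factor 1.5 (V_new/V_old).
Step 3:
                   G          L          X
  init       0.05909     0.9078     0.1282
  Δ          0.01665    0.01665   -0.01665
  eq         0.07573     0.9244     0.1115
  solve Keq expr → x = -0.008323; check Q = 2.538

[X]_eq = 0.1115 M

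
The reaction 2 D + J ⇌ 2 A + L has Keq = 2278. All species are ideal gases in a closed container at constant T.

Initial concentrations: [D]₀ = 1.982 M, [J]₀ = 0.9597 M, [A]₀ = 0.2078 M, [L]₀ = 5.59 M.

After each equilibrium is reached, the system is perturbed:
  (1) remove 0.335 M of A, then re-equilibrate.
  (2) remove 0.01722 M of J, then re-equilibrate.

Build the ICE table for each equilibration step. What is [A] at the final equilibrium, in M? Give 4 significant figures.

[A]_eq = 1.576 M

Q₀ = 0.06403 vs Keq = 2278 ⇒ Q<K, forward
Step 1:
                  D         J         A         L
  I           1.982    0.9597    0.2078      5.59
  C          -1.687   -0.8434     1.687    0.8434
  E          0.2952    0.1163     1.895     6.433
  solve Keq expr → x = 0.8434; check Q = 2278
Then remove 0.335 M of A.
Step 2:
                  D         J         A         L
  I          0.2952    0.1163      1.56     6.433
  C        -0.02973  -0.01487   0.02973   0.01487
  E          0.2655    0.1014     1.589     6.448
  solve Keq expr → x = 0.01487; check Q = 2278
Then remove 0.01722 M of J.
Step 3:
                  D         J         A         L
  I          0.2655   0.08422     1.589     6.448
  C          0.0129  0.006452   -0.0129 -0.006452
  E          0.2784   0.09067     1.576     6.442
  solve Keq expr → x = -0.006452; check Q = 2278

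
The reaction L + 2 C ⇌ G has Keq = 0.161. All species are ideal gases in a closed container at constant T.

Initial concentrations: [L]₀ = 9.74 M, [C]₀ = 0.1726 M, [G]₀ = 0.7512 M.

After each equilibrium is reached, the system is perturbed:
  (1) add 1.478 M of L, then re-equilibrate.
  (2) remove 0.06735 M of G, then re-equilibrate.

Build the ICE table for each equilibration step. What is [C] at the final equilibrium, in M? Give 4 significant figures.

[C]_eq = 0.5258 M

Q₀ = 2.589 vs Keq = 0.161 ⇒ Q>K, reverse
Step 1:
                  L         C         G
  init         9.74    0.1726    0.7512
  Δ          0.2056    0.4111   -0.2056
  eq          9.946    0.5837    0.5456
  solve Keq expr → x = -0.2056; check Q = 0.161
Then add 1.478 M of L.
Step 2:
                  L         C         G
  init        11.42    0.5837    0.5456
  Δ        -0.01551  -0.03101   0.01551
  eq          11.41    0.5527    0.5611
  solve Keq expr → x = 0.01551; check Q = 0.161
Then remove 0.06735 M of G.
Step 3:
                  L         C         G
  init        11.41    0.5527    0.4938
  Δ        -0.01345  -0.02691   0.01345
  eq          11.39    0.5258    0.5072
  solve Keq expr → x = 0.01345; check Q = 0.161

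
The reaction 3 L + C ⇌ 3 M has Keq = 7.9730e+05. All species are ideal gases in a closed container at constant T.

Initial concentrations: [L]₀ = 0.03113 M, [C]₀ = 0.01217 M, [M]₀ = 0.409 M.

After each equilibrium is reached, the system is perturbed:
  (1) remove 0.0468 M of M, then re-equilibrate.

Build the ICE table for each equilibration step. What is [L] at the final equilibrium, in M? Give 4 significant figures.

Q₀ = 1.8636e+05 vs Keq = 7.9730e+05 ⇒ Q<K, forward
Step 1:
                   L          C          M
  Initial    0.03113    0.01217      0.409
  Change   -0.009451   -0.00315   0.009451
  Equil      0.02168    0.00902     0.4185
  solve Keq expr → x = 0.00315; check Q = 7.9730e+05
Then remove 0.0468 M of M.
Step 2:
                   L          C          M
  Initial    0.02168    0.00902     0.3717
  Change   -0.001863 -6.2086e-04   0.001863
  Equil      0.01982   0.008399     0.3735
  solve Keq expr → x = 6.2086e-04; check Q = 7.9730e+05

[L]_eq = 0.01982 M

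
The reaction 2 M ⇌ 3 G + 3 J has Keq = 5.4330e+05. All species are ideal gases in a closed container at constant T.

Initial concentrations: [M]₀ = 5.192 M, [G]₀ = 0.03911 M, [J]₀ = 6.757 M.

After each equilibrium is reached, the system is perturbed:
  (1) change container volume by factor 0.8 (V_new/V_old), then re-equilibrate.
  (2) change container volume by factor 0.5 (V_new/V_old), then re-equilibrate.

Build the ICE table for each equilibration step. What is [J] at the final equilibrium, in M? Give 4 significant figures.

Q₀ = 6.8463e-04 vs Keq = 5.4330e+05 ⇒ Q<K, forward
Step 1:
                  M         G         J
  init        5.192   0.03911     6.757
  Δ          -4.181     6.271     6.271
  eq          1.011      6.31     13.03
  solve Keq expr → x = 2.09; check Q = 5.4330e+05
Then change container volume by factor 0.8 (V_new/V_old).
Step 2:
                  M         G         J
  init        1.264     7.888     16.29
  Δ          0.3966   -0.5948   -0.5948
  eq          1.661     7.293     15.69
  solve Keq expr → x = -0.1983; check Q = 5.4330e+05
Then change container volume by factor 0.5 (V_new/V_old).
Step 3:
                  M         G         J
  init        3.321     14.59     31.38
  Δ           2.908    -4.362    -4.362
  eq          6.229     10.22     27.02
  solve Keq expr → x = -1.454; check Q = 5.4330e+05

[J]_eq = 27.02 M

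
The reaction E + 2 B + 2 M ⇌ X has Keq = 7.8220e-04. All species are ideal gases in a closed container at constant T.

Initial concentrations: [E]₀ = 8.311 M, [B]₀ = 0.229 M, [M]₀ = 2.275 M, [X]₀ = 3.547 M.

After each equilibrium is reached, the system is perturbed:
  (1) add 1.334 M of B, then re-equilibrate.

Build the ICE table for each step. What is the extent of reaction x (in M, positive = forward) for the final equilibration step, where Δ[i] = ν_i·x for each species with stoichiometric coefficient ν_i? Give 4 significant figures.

x = 0.3027 M

Q₀ = 1.572 vs Keq = 7.8220e-04 ⇒ Q>K, reverse
Step 1:
                   E          B          M          X
  Initial      8.311      0.229      2.275      3.547
  Change       1.468      2.935      2.935     -1.468
  Equil        9.779      3.164       5.21      2.079
  solve Keq expr → x = -1.468; check Q = 7.8220e-04
Then add 1.334 M of B.
Step 2:
                   E          B          M          X
  Initial      9.779      4.498       5.21      2.079
  Change     -0.3027    -0.6054    -0.6054     0.3027
  Equil        9.476      3.893      4.605      2.382
  solve Keq expr → x = 0.3027; check Q = 7.8220e-04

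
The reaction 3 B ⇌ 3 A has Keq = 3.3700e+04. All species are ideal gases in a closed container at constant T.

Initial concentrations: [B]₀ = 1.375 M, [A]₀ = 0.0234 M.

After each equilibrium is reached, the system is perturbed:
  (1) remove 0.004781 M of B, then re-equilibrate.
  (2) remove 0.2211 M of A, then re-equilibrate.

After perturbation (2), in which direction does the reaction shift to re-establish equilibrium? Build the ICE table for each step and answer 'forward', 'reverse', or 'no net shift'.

Q₀ = 4.9288e-06 vs Keq = 3.3700e+04 ⇒ Q<K, forward
Step 1:
                    B           A
  init          1.375      0.0234
  Δ            -1.333       1.333
  eq          0.04199       1.356
  solve Keq expr → x = 0.4443; check Q = 3.3700e+04
Then remove 0.004781 M of B.
Step 2:
                    B           A
  init        0.03721       1.356
  Δ          0.004637   -0.004637
  eq          0.04185       1.352
  solve Keq expr → x = -0.001546; check Q = 3.3700e+04
Then remove 0.2211 M of A.
Step 3:
                    B           A
  init        0.04185       1.131
  Δ          -0.00664     0.00664
  eq          0.03521       1.137
  solve Keq expr → x = 0.002213; check Q = 3.3700e+04

Direction: forward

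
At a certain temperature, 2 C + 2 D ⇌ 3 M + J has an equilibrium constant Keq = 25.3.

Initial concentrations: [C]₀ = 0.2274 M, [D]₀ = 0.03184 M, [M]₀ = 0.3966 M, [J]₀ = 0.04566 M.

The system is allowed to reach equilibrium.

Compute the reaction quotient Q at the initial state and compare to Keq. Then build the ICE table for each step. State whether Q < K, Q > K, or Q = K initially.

Q₀ = 54.33; Q > K (proceeds reverse)

Q₀ = 54.33 vs Keq = 25.3 ⇒ Q>K, reverse
Step 1:
                  C         D         M         J
  Initial    0.2274   0.03184    0.3966   0.04566
  Change   0.008769  0.008769  -0.01315 -0.004384
  Equil      0.2362   0.04061    0.3834   0.04128
  solve Keq expr → x = -0.004384; check Q = 25.3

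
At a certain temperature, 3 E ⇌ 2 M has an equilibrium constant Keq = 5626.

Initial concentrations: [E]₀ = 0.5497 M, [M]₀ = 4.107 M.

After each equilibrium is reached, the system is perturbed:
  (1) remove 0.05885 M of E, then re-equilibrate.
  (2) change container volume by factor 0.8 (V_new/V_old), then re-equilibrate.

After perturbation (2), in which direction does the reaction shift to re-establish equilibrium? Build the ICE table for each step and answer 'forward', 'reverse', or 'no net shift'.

Direction: forward

Q₀ = 101.5 vs Keq = 5626 ⇒ Q<K, forward
Step 1:
                  E         M
  I          0.5497     4.107
  C         -0.3993    0.2662
  E          0.1504     4.373
  solve Keq expr → x = 0.1331; check Q = 5626
Then remove 0.05885 M of E.
Step 2:
                  E         M
  I         0.09151     4.373
  C         0.05796  -0.03864
  E          0.1495     4.335
  solve Keq expr → x = -0.01932; check Q = 5626
Then change container volume by factor 0.8 (V_new/V_old).
Step 3:
                  E         M
  I          0.1868     5.418
  C        -0.01321  0.008804
  E          0.1736     5.427
  solve Keq expr → x = 0.004402; check Q = 5626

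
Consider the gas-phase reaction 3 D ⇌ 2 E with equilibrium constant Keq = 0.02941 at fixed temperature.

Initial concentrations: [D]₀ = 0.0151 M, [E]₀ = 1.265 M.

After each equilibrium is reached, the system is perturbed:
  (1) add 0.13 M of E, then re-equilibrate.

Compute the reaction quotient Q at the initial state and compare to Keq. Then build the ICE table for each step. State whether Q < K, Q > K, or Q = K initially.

Q₀ = 4.6478e+05; Q > K (proceeds reverse)

Q₀ = 4.6478e+05 vs Keq = 0.02941 ⇒ Q>K, reverse
Step 1:
                   D          E
  Initial     0.0151      1.265
  Change       1.444    -0.9627
  Equil        1.459     0.3023
  solve Keq expr → x = -0.4814; check Q = 0.02941
Then add 0.13 M of E.
Step 2:
                   D          E
  Initial      1.459     0.4323
  Change      0.1321   -0.08805
  Equil        1.591     0.3442
  solve Keq expr → x = -0.04402; check Q = 0.02941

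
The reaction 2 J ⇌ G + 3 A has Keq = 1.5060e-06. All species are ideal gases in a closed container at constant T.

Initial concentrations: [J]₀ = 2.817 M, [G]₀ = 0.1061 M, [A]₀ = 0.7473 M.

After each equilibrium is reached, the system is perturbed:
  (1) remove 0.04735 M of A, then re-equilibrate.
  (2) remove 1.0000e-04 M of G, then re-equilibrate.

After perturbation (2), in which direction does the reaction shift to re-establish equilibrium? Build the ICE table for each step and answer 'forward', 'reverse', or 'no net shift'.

Direction: forward

Q₀ = 0.00558 vs Keq = 1.5060e-06 ⇒ Q>K, reverse
Step 1:
                    J           G           A
  init          2.817      0.1061      0.7473
  Δ            0.2119     -0.1059     -0.3178
  eq            3.029  1.7435e-04      0.4295
  solve Keq expr → x = -0.1059; check Q = 1.5060e-06
Then remove 0.04735 M of A.
Step 2:
                    J           G           A
  init          3.029  1.7435e-04      0.3822
  Δ       -1.4544e-04  7.2718e-05  2.1815e-04
  eq            3.029  2.4707e-04      0.3824
  solve Keq expr → x = 7.2718e-05; check Q = 1.5060e-06
Then remove 1.0000e-04 M of G.
Step 3:
                    J           G           A
  init          3.029  1.4707e-04      0.3824
  Δ       -1.9878e-04  9.9391e-05  2.9817e-04
  eq            3.029  2.4646e-04      0.3827
  solve Keq expr → x = 9.9391e-05; check Q = 1.5060e-06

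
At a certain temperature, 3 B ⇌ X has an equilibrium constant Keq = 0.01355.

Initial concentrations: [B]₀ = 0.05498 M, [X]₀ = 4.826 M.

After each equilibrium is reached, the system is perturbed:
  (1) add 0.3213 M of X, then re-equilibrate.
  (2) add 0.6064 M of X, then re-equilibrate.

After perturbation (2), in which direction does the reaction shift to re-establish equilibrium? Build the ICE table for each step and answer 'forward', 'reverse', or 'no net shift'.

Q₀ = 2.9038e+04 vs Keq = 0.01355 ⇒ Q>K, reverse
Step 1:
                   B          X
  Initial    0.05498      4.826
  Change       5.899     -1.966
  Equil        5.954       2.86
  solve Keq expr → x = -1.966; check Q = 0.01355
Then add 0.3213 M of X.
Step 2:
                   B          X
  Initial      5.954      3.181
  Change      0.1768   -0.05893
  Equil        6.131      3.122
  solve Keq expr → x = -0.05893; check Q = 0.01355
Then add 0.6064 M of X.
Step 3:
                   B          X
  Initial      6.131      3.728
  Change      0.3125    -0.1042
  Equil        6.443      3.624
  solve Keq expr → x = -0.1042; check Q = 0.01355

Direction: reverse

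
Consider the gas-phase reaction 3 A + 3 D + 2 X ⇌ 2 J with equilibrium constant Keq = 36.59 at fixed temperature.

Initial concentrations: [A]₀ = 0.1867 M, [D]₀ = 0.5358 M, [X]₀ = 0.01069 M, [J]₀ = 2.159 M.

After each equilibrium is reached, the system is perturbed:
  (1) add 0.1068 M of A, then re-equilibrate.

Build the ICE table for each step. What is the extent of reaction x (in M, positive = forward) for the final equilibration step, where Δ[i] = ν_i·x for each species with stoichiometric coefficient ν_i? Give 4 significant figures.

Q₀ = 4.0748e+07 vs Keq = 36.59 ⇒ Q>K, reverse
Step 1:
                   A          D          X          J
  I           0.1867     0.5358    0.01069      2.159
  C           0.5669     0.5669      0.378     -0.378
  E           0.7536      1.103     0.3886      1.781
  solve Keq expr → x = -0.189; check Q = 36.59
Then add 0.1068 M of A.
Step 2:
                   A          D          X          J
  I           0.8604      1.103     0.3886      1.781
  C         -0.03743   -0.03743   -0.02495    0.02495
  E            0.823      1.065     0.3637      1.806
  solve Keq expr → x = 0.01248; check Q = 36.59

x = 0.01248 M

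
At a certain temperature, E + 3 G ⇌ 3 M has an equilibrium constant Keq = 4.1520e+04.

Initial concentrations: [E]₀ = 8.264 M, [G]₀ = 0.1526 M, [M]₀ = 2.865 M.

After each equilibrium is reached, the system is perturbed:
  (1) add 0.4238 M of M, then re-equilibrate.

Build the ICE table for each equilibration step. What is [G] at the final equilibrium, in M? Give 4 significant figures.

Q₀ = 800.8 vs Keq = 4.1520e+04 ⇒ Q<K, forward
Step 1:
                    E           G           M
  init          8.264      0.1526       2.865
  Δ          -0.03668       -0.11        0.11
  eq            8.227     0.04256       2.975
  solve Keq expr → x = 0.03668; check Q = 4.1520e+04
Then add 0.4238 M of M.
Step 2:
                    E           G           M
  init          8.227     0.04256       3.399
  Δ          0.001991    0.005973   -0.005973
  eq            8.229     0.04853       3.393
  solve Keq expr → x = -0.001991; check Q = 4.1520e+04

[G]_eq = 0.04853 M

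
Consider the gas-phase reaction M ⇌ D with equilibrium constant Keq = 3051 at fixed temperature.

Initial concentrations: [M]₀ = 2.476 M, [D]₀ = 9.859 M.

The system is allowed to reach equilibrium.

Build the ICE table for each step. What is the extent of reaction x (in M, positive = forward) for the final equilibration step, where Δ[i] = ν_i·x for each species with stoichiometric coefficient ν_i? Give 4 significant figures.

Q₀ = 3.982 vs Keq = 3051 ⇒ Q<K, forward
Step 1:
                   M          D
  init         2.476      9.859
  Δ           -2.472      2.472
  eq        0.004042      12.33
  solve Keq expr → x = 2.472; check Q = 3051

x = 2.472 M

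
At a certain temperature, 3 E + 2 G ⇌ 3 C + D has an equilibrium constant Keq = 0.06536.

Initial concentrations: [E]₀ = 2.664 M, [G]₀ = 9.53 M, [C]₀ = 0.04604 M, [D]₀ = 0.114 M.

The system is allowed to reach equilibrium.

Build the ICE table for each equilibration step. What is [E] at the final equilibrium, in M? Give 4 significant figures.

[E]_eq = 0.9403 M

Q₀ = 6.4792e-09 vs Keq = 0.06536 ⇒ Q<K, forward
Step 1:
                    E           G           C           D
  init          2.664        9.53     0.04604       0.114
  Δ            -1.724      -1.149       1.724      0.5746
  eq           0.9403       8.381        1.77      0.6886
  solve Keq expr → x = 0.5746; check Q = 0.06536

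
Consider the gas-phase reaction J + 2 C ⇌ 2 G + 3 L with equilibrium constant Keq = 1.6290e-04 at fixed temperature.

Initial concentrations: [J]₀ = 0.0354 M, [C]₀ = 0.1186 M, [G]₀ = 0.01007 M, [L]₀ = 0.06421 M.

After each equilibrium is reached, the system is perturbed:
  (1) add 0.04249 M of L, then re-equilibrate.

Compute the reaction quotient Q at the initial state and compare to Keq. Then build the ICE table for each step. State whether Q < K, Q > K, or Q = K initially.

Q₀ = 5.3913e-05 vs Keq = 1.6290e-04 ⇒ Q<K, forward
Step 1:
                   J          C          G          L
  init        0.0354     0.1186    0.01007    0.06421
  Δ        -0.002088  -0.004177   0.004177   0.006265
  eq         0.03331     0.1144    0.01425    0.07048
  solve Keq expr → x = 0.002088; check Q = 1.6290e-04
Then add 0.04249 M of L.
Step 2:
                   J          C          G          L
  init       0.03331     0.1144    0.01425      0.113
  Δ         0.002814   0.005628  -0.005628  -0.008443
  eq         0.03613     0.1201   0.008618     0.1045
  solve Keq expr → x = -0.002814; check Q = 1.6290e-04

Q₀ = 5.3913e-05; Q < K (proceeds forward)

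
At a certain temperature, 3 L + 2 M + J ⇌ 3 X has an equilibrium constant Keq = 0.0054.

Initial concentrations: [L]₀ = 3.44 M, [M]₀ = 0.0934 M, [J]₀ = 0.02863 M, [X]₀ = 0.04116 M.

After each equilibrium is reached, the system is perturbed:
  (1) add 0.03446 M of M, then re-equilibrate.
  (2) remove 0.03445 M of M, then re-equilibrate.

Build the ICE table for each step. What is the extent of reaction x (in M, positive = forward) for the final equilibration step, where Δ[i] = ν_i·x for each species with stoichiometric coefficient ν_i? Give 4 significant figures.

x = -0.002182 M

Q₀ = 0.006859 vs Keq = 0.0054 ⇒ Q>K, reverse
Step 1:
                    L           M           J           X
  I              3.44      0.0934     0.02863     0.04116
  C          0.002354    0.001569  7.8471e-04   -0.002354
  E             3.442     0.09497     0.02941     0.03881
  solve Keq expr → x = -7.8471e-04; check Q = 0.0054
Then add 0.03446 M of M.
Step 2:
                    L           M           J           X
  I             3.442      0.1294     0.02941     0.03881
  C         -0.006548   -0.004365   -0.002183    0.006548
  E             3.436      0.1251     0.02723     0.04535
  solve Keq expr → x = 0.002183; check Q = 0.0054
Then remove 0.03445 M of M.
Step 3:
                    L           M           J           X
  I             3.436     0.09061     0.02723     0.04535
  C          0.006546    0.004364    0.002182   -0.006546
  E             3.442     0.09498     0.02941     0.03881
  solve Keq expr → x = -0.002182; check Q = 0.0054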